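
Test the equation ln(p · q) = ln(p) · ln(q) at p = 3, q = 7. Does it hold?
Substituting p = 3, q = 7:

LHS = ln(3 · 7) = ln(21) ≈ 3.045
RHS = ln(3) · ln(7) ≈ 2.138

LHS ≠ RHS, so the equation does not hold at this point.

Answer: Fails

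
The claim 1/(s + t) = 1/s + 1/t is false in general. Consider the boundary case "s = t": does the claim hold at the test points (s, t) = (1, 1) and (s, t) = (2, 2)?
No, fails at both test points

At (1, 1): LHS = 1/2 ≠ RHS = 2
At (2, 2): LHS = 1/4 ≠ RHS = 1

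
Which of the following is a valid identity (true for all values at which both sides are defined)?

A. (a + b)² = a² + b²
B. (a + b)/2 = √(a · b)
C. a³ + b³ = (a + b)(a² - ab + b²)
A: fails at (2, 4) — LHS = 36, RHS = 20.
B: fails at (1, 4) — LHS = 5/2, RHS = 2.
C: holds — e.g. at (2, 4), both sides equal 72.

Answer: C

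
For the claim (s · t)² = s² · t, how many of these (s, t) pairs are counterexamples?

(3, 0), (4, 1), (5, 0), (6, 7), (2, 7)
2

Testing each pair:
(3, 0): LHS = 0, RHS = 0 → satisfies claim
(4, 1): LHS = 16, RHS = 16 → satisfies claim
(5, 0): LHS = 0, RHS = 0 → satisfies claim
(6, 7): LHS = 1764, RHS = 252 → counterexample
(2, 7): LHS = 196, RHS = 28 → counterexample

That makes 2 counterexamples.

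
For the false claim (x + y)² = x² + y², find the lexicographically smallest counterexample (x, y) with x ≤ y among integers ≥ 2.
Substituting (2, 2) into the claim:
LHS = (2 + 2)² = 16
RHS = 2² + 2² = 8

Since LHS ≠ RHS, this pair disproves the claim, and no lexicographically smaller pair (x ≤ y, integers ≥ 2) does.

For instance (8, 8) is also a counterexample (LHS = 256, RHS = 128), but it's lexicographically larger.

Answer: (x, y) = (2, 2)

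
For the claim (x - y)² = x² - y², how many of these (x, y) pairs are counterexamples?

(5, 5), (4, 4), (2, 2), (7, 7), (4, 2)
1

Testing each pair:
(5, 5): LHS = 0, RHS = 0 → satisfies claim
(4, 4): LHS = 0, RHS = 0 → satisfies claim
(2, 2): LHS = 0, RHS = 0 → satisfies claim
(7, 7): LHS = 0, RHS = 0 → satisfies claim
(4, 2): LHS = 4, RHS = 12 → counterexample

That makes 1 counterexample.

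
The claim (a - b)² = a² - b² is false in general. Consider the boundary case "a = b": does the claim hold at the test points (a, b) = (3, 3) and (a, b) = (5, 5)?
At (3, 3): LHS = 0, RHS = 0 → equal
At (5, 5): LHS = 0, RHS = 0 → equal

So the claim does hold at both of these boundary points, even though it is not an identity.

Answer: Yes, holds at both test points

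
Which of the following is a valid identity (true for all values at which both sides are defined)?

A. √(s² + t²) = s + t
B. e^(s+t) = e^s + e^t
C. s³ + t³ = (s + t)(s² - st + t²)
C

A: fails at (2, 2) — LHS = 2·√(2) ≈ 2.828, RHS = 4.
B: fails at (4, 4) — LHS = e^8 ≈ 2981, RHS = 2·e^4 ≈ 109.2.
C: holds — e.g. at (2, 7), both sides equal 351.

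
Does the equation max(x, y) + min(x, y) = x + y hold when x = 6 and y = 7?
Holds

Substituting x = 6, y = 7:

LHS = max(6, 7) + min(6, 7) = 13
RHS = 6 + 7 = 13

LHS = RHS, so the equation holds at this point.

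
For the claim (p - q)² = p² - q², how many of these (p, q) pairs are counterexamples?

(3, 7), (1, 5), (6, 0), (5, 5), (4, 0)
2

Testing each pair:
(3, 7): LHS = 16, RHS = -40 → counterexample
(1, 5): LHS = 16, RHS = -24 → counterexample
(6, 0): LHS = 36, RHS = 36 → satisfies claim
(5, 5): LHS = 0, RHS = 0 → satisfies claim
(4, 0): LHS = 16, RHS = 16 → satisfies claim

That makes 2 counterexamples.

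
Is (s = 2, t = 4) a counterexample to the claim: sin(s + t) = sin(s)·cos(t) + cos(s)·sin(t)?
Substituting s = 2, t = 4:
LHS = sin(2 + 4) = sin(6) ≈ -0.2794
RHS = sin(2)·cos(4) + cos(2)·sin(4) = sin(2)·cos(4) + sin(4)·cos(2) ≈ -0.2794

The sides agree, so this pair does not disprove the claim.

Answer: No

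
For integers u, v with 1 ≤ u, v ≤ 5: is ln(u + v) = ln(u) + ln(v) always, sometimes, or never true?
Sometimes true

It holds at (u, v) = (2, 2) (both sides equal ln(4) ≈ 1.386), but fails at (u, v) = (1, 1) (LHS = ln(2) ≈ 0.6931, RHS = 0).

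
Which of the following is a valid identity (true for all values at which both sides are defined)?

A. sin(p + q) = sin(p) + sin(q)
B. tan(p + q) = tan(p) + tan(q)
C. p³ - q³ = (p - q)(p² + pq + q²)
C

A: fails at (3, 7) — LHS = sin(10) ≈ -0.544, RHS = sin(3) + sin(7) ≈ 0.7981.
B: fails at (4, 4) — LHS = tan(8) ≈ -6.8, RHS = 2·tan(4) ≈ 2.316.
C: holds — e.g. at (1, 1), both sides equal 0.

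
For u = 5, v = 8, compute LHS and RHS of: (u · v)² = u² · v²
LHS = (5 · 8)² = 1600
RHS = 5² · 8² = 1600

LHS = RHS: the two sides agree.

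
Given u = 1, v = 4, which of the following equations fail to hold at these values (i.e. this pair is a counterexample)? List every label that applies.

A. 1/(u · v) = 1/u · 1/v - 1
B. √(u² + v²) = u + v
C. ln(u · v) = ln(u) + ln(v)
A, B

Evaluating each claim at the given values:
A. LHS = 1/4, RHS = -3/4 → fails here (LHS ≠ RHS)
B. LHS = √(17) ≈ 4.123, RHS = 5 → fails here (LHS ≠ RHS)
C. LHS = ln(4) ≈ 1.386, RHS = ln(4) ≈ 1.386 → holds here (LHS = RHS)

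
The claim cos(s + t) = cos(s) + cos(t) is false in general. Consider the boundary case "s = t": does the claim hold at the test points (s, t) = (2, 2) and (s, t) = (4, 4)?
No, fails at both test points

At (2, 2): LHS = cos(4) ≈ -0.6536 ≠ RHS = 2·cos(2) ≈ -0.8323
At (4, 4): LHS = cos(8) ≈ -0.1455 ≠ RHS = 2·cos(4) ≈ -1.307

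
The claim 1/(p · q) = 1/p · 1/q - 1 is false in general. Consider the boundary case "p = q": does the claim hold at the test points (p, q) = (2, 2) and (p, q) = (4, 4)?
No, fails at both test points

At (2, 2): LHS = 1/4 ≠ RHS = -3/4
At (4, 4): LHS = 1/16 ≠ RHS = -15/16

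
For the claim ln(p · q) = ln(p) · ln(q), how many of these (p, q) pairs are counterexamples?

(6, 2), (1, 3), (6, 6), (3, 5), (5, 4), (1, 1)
5

Testing each pair:
(6, 2): LHS = ln(12) ≈ 2.485, RHS = ln(2)·ln(6) ≈ 1.242 → counterexample
(1, 3): LHS = ln(3) ≈ 1.099, RHS = 0 → counterexample
(6, 6): LHS = ln(36) ≈ 3.584, RHS = ln(6)² ≈ 3.21 → counterexample
(3, 5): LHS = ln(15) ≈ 2.708, RHS = ln(3)·ln(5) ≈ 1.768 → counterexample
(5, 4): LHS = ln(20) ≈ 2.996, RHS = ln(4)·ln(5) ≈ 2.231 → counterexample
(1, 1): LHS = 0, RHS = 0 → satisfies claim

That makes 5 counterexamples.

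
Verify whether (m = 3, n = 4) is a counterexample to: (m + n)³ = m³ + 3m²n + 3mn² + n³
Substituting m = 3, n = 4:
LHS = (3 + 4)³ = 343
RHS = 3³ + 3·3²·4 + 3·3·4² + 4³ = 343

The sides agree, so this pair does not disprove the claim.

Answer: No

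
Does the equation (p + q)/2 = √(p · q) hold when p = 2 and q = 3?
Substituting p = 2, q = 3:

LHS = (2 + 3)/2 = 5/2
RHS = √(2 · 3) = √(6) ≈ 2.449

LHS ≠ RHS, so the equation does not hold at this point.

Answer: Fails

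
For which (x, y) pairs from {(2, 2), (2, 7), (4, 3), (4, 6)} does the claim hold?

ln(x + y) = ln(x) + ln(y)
Testing each pair:
(2, 2): LHS = ln(4) ≈ 1.386, RHS = 2·ln(2) ≈ 1.386 → holds
(2, 7): LHS = ln(9) ≈ 2.197, RHS = ln(2) + ln(7) ≈ 2.639 → fails
(4, 3): LHS = ln(7) ≈ 1.946, RHS = ln(3) + ln(4) ≈ 2.485 → fails
(4, 6): LHS = ln(10) ≈ 2.303, RHS = ln(4) + ln(6) ≈ 3.178 → fails

1 of 4 pairs satisfies the claim.

Answer: (2, 2)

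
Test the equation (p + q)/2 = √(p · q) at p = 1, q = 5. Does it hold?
Substituting p = 1, q = 5:

LHS = (1 + 5)/2 = 3
RHS = √(1 · 5) = √(5) ≈ 2.236

LHS ≠ RHS, so the equation does not hold at this point.

Answer: Fails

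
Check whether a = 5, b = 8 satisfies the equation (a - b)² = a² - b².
Substituting a = 5, b = 8:

LHS = (5 - 8)² = 9
RHS = 5² - 8² = -39

LHS ≠ RHS, so the equation does not hold at this point.

Answer: Fails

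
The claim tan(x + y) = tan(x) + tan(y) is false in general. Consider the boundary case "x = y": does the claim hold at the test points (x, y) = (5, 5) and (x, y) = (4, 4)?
At (5, 5): LHS = tan(10) ≈ 0.6484 ≠ RHS = 2·tan(5) ≈ -6.761
At (4, 4): LHS = tan(8) ≈ -6.8 ≠ RHS = 2·tan(4) ≈ 2.316

Answer: No, fails at both test points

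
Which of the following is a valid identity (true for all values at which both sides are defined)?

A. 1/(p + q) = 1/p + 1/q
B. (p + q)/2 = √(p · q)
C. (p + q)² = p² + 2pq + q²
A: fails at (4, 5) — LHS = 1/9, RHS = 9/20.
B: fails at (2, 3) — LHS = 5/2, RHS = √(6) ≈ 2.449.
C: holds — e.g. at (2, 3), both sides equal 25.

Answer: C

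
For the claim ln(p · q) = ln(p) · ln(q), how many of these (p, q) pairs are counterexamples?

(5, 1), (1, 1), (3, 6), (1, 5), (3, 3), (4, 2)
Testing each pair:
(5, 1): LHS = ln(5) ≈ 1.609, RHS = 0 → counterexample
(1, 1): LHS = 0, RHS = 0 → satisfies claim
(3, 6): LHS = ln(18) ≈ 2.89, RHS = ln(3)·ln(6) ≈ 1.968 → counterexample
(1, 5): LHS = ln(5) ≈ 1.609, RHS = 0 → counterexample
(3, 3): LHS = ln(9) ≈ 2.197, RHS = ln(3)² ≈ 1.207 → counterexample
(4, 2): LHS = ln(8) ≈ 2.079, RHS = ln(2)·ln(4) ≈ 0.9609 → counterexample

That makes 5 counterexamples.

Answer: 5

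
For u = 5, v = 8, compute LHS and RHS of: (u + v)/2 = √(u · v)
LHS = (5 + 8)/2 = 13/2
RHS = √(5 · 8) = 2·√(10) ≈ 6.325

LHS ≠ RHS (they differ by about 0.1754), so the equation does not hold here.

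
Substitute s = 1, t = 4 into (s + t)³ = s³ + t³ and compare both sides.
LHS = (1 + 4)³ = 125
RHS = 1³ + 4³ = 65

LHS ≠ RHS, so the equation does not hold here.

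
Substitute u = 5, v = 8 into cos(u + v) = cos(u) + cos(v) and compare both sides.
LHS = cos(5 + 8) = cos(13) ≈ 0.9074
RHS = cos(5) + cos(8) ≈ 0.1382

LHS ≠ RHS (they differ by about 0.7693), so the equation does not hold here.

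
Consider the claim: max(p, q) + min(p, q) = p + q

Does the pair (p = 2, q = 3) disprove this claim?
No

Substituting p = 2, q = 3:
LHS = max(2, 3) + min(2, 3) = 5
RHS = 2 + 3 = 5

The sides agree, so this pair does not disprove the claim.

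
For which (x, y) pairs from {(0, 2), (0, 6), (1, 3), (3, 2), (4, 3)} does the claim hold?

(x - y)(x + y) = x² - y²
All pairs

Testing each pair:
(0, 2): LHS = -4, RHS = -4 → holds
(0, 6): LHS = -36, RHS = -36 → holds
(1, 3): LHS = -8, RHS = -8 → holds
(3, 2): LHS = 5, RHS = 5 → holds
(4, 3): LHS = 7, RHS = 7 → holds

Every pair satisfies the claim.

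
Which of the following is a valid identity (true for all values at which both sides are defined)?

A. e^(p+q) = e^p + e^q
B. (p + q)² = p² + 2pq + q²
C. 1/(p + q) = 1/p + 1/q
B

A: fails at (3, 7) — LHS = e^10 ≈ 22026.5, RHS = e^3 + e^7 ≈ 1117.
B: holds — e.g. at (3, 7), both sides equal 100.
C: fails at (4, 6) — LHS = 1/10, RHS = 5/12.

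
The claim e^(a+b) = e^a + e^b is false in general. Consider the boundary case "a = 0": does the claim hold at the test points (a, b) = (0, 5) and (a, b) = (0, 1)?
No, fails at both test points

At (0, 5): LHS = e^5 ≈ 148.4 ≠ RHS = 1 + e^5 ≈ 149.4
At (0, 1): LHS = e ≈ 2.718 ≠ RHS = 1 + e ≈ 3.718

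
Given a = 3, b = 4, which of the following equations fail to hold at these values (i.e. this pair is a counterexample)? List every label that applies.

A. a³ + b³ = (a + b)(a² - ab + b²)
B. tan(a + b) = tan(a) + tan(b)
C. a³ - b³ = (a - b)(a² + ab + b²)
B

Evaluating each claim at the given values:
A. LHS = 91, RHS = 91 → holds here (LHS = RHS)
B. LHS = tan(7) ≈ 0.8714, RHS = tan(3) + tan(4) ≈ 1.015 → fails here (LHS ≠ RHS)
C. LHS = -37, RHS = -37 → holds here (LHS = RHS)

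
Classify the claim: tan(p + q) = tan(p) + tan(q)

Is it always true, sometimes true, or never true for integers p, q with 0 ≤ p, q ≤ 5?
Sometimes true

It holds at (p, q) = (0, 3) (both sides equal tan(3) ≈ -0.1425), but fails at (p, q) = (4, 5) (LHS = tan(9) ≈ -0.4523, RHS = tan(5) + tan(4) ≈ -2.223).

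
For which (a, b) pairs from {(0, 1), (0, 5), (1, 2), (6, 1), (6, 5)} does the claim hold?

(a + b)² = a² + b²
(0, 1), (0, 5)

Testing each pair:
(0, 1): LHS = 1, RHS = 1 → holds
(0, 5): LHS = 25, RHS = 25 → holds
(1, 2): LHS = 9, RHS = 5 → fails
(6, 1): LHS = 49, RHS = 37 → fails
(6, 5): LHS = 121, RHS = 61 → fails

2 of 5 pairs satisfy the claim.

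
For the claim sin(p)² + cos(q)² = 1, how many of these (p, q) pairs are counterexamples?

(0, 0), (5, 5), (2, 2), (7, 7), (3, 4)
1

Testing each pair:
(0, 0): LHS = 1, RHS = 1 → satisfies claim
(5, 5): LHS = cos(5)² + sin(5)² = 1, RHS = 1 → satisfies claim
(2, 2): LHS = cos(2)² + sin(2)² = 1, RHS = 1 → satisfies claim
(7, 7): LHS = sin(7)² + cos(7)² = 1, RHS = 1 → satisfies claim
(3, 4): LHS = sin(3)² + cos(4)² ≈ 0.4472, RHS = 1 → counterexample

That makes 1 counterexample.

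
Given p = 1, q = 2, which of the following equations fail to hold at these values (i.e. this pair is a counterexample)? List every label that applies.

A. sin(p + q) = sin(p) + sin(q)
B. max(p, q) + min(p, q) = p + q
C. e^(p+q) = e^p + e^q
A, C

Evaluating each claim at the given values:
A. LHS = sin(3) ≈ 0.1411, RHS = sin(1) + sin(2) ≈ 1.751 → fails here (LHS ≠ RHS)
B. LHS = 3, RHS = 3 → holds here (LHS = RHS)
C. LHS = e^3 ≈ 20.09, RHS = e + e^2 ≈ 10.11 → fails here (LHS ≠ RHS)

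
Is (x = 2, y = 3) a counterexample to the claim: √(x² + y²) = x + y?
Yes

Substituting x = 2, y = 3:
LHS = √(2² + 3²) = √(13) ≈ 3.606
RHS = 2 + 3 = 5

Since LHS ≠ RHS, this pair disproves the claim.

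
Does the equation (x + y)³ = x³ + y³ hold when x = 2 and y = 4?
Substituting x = 2, y = 4:

LHS = (2 + 4)³ = 216
RHS = 2³ + 4³ = 72

LHS ≠ RHS, so the equation does not hold at this point.

Answer: Fails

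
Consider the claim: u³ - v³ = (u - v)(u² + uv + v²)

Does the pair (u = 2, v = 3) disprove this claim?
Substituting u = 2, v = 3:
LHS = 2³ - 3³ = -19
RHS = (2 - 3)(2² + 2·3 + 3²) = -19

The sides agree, so this pair does not disprove the claim.

Answer: No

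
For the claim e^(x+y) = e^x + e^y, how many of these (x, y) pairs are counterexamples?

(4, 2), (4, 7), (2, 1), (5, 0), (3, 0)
5

Testing each pair:
(4, 2): LHS = e^6 ≈ 403.4, RHS = e^2 + e^4 ≈ 61.99 → counterexample
(4, 7): LHS = e^11 ≈ 59874.1, RHS = e^4 + e^7 ≈ 1151 → counterexample
(2, 1): LHS = e^3 ≈ 20.09, RHS = e + e^2 ≈ 10.11 → counterexample
(5, 0): LHS = e^5 ≈ 148.4, RHS = 1 + e^5 ≈ 149.4 → counterexample
(3, 0): LHS = e^3 ≈ 20.09, RHS = 1 + e^3 ≈ 21.09 → counterexample

That makes 5 counterexamples.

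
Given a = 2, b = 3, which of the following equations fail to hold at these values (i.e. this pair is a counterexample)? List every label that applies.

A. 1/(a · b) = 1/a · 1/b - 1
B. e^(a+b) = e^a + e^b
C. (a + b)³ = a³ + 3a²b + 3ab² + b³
A, B

Evaluating each claim at the given values:
A. LHS = 1/6, RHS = -5/6 → fails here (LHS ≠ RHS)
B. LHS = e^5 ≈ 148.4, RHS = e^2 + e^3 ≈ 27.47 → fails here (LHS ≠ RHS)
C. LHS = 125, RHS = 125 → holds here (LHS = RHS)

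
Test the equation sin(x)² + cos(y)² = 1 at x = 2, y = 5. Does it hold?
Fails

Substituting x = 2, y = 5:

LHS = sin(2)² + cos(5)² ≈ 0.9073
RHS = 1

LHS ≠ RHS, so the equation does not hold at this point.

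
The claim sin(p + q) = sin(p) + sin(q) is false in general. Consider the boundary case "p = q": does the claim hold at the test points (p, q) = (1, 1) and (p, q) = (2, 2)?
At (1, 1): LHS = sin(2) ≈ 0.9093 ≠ RHS = 2·sin(1) ≈ 1.683
At (2, 2): LHS = sin(4) ≈ -0.7568 ≠ RHS = 2·sin(2) ≈ 1.819

Answer: No, fails at both test points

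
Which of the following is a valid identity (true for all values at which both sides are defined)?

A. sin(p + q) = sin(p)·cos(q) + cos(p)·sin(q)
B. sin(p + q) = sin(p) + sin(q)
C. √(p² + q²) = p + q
A: holds — e.g. at (3, 7), both sides equal sin(10) ≈ -0.544.
B: fails at (6, 7) — LHS = sin(13) ≈ 0.4202, RHS = sin(6) + sin(7) ≈ 0.3776.
C: fails at (2, 2) — LHS = 2·√(2) ≈ 2.828, RHS = 4.

Answer: A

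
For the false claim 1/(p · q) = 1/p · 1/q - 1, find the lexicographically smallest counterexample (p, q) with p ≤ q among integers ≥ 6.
(p, q) = (6, 6)

Substituting (6, 6) into the claim:
LHS = 1/(6 · 6) = 1/36
RHS = 1/6 · 1/6 - 1 = -35/36

Since LHS ≠ RHS, this pair disproves the claim, and no lexicographically smaller pair (p ≤ q, integers ≥ 6) does.

For instance (10, 12) is also a counterexample (LHS = 1/120, RHS = -119/120), but it's lexicographically larger.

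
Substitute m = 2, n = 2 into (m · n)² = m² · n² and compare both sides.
LHS = (2 · 2)² = 16
RHS = 2² · 2² = 16

LHS = RHS: the two sides agree.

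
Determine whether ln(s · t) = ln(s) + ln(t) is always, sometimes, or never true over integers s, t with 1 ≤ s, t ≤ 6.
The identity holds for every pair in the range. For instance at (s, t) = (5, 2): both sides equal ln(10) ≈ 2.303.

Answer: Always true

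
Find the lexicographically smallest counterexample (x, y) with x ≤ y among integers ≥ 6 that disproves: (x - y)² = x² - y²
At (6, 6): both sides equal 0, so it holds there.

Substituting (6, 7) into the claim:
LHS = (6 - 7)² = 1
RHS = 6² - 7² = -13

Since LHS ≠ RHS, this pair disproves the claim, and no lexicographically smaller pair (x ≤ y, integers ≥ 6) does.

For instance (10, 13) is also a counterexample (LHS = 9, RHS = -69), but it's lexicographically larger.

Answer: (x, y) = (6, 7)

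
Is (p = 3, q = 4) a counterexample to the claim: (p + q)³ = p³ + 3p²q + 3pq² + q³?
No

Substituting p = 3, q = 4:
LHS = (3 + 4)³ = 343
RHS = 3³ + 3·3²·4 + 3·3·4² + 4³ = 343

The sides agree, so this pair does not disprove the claim.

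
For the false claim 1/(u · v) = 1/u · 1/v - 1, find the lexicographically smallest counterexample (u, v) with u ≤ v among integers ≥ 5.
(u, v) = (5, 5)

Substituting (5, 5) into the claim:
LHS = 1/(5 · 5) = 1/25
RHS = 1/5 · 1/5 - 1 = -24/25

Since LHS ≠ RHS, this pair disproves the claim, and no lexicographically smaller pair (u ≤ v, integers ≥ 5) does.

For instance (7, 9) is also a counterexample (LHS = 1/63, RHS = -62/63), but it's lexicographically larger.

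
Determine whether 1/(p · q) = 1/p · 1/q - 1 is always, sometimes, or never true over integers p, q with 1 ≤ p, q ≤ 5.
Never true

The claim fails for every pair in the range. For instance at (p, q) = (4, 3): LHS = 1/12, RHS = -11/12.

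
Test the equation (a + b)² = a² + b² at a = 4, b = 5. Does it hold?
Fails

Substituting a = 4, b = 5:

LHS = (4 + 5)² = 81
RHS = 4² + 5² = 41

LHS ≠ RHS, so the equation does not hold at this point.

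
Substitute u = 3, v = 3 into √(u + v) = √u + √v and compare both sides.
LHS = √(3 + 3) = √(6) ≈ 2.449
RHS = √3 + √3 = 2·√(3) ≈ 3.464

LHS ≠ RHS (they differ by about 1.015), so the equation does not hold here.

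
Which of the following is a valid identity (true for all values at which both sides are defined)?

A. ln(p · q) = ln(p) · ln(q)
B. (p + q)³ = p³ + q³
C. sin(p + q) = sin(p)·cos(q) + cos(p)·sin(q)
A: fails at (2, 3) — LHS = ln(6) ≈ 1.792, RHS = ln(2)·ln(3) ≈ 0.7615.
B: fails at (6, 7) — LHS = 2197, RHS = 559.
C: holds — e.g. at (1, 1), both sides equal sin(2) ≈ 0.9093.

Answer: C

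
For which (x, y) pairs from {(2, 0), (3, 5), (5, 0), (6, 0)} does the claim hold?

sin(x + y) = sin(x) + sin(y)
Testing each pair:
(2, 0): LHS = sin(2) ≈ 0.9093, RHS = sin(2) ≈ 0.9093 → holds
(3, 5): LHS = sin(8) ≈ 0.9894, RHS = sin(5) + sin(3) ≈ -0.8178 → fails
(5, 0): LHS = sin(5) ≈ -0.9589, RHS = sin(5) ≈ -0.9589 → holds
(6, 0): LHS = sin(6) ≈ -0.2794, RHS = sin(6) ≈ -0.2794 → holds

3 of 4 pairs satisfy the claim.

Answer: (2, 0), (5, 0), (6, 0)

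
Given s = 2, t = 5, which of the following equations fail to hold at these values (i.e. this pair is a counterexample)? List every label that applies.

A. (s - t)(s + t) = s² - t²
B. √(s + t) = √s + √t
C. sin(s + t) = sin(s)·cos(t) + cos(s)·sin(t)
Evaluating each claim at the given values:
A. LHS = -21, RHS = -21 → holds here (LHS = RHS)
B. LHS = √(7) ≈ 2.646, RHS = √(2) + √(5) ≈ 3.65 → fails here (LHS ≠ RHS)
C. LHS = sin(7) ≈ 0.657, RHS = sin(2)·cos(5) + sin(5)·cos(2) ≈ 0.657 → holds here (LHS = RHS)

Answer: B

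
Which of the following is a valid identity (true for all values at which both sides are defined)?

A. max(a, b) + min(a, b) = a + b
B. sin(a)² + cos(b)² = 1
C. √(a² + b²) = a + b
A: holds — e.g. at (0, 1), both sides equal 1.
B: fails at (3, 7) — LHS = sin(3)² + cos(7)² ≈ 0.5883, RHS = 1.
C: fails at (1, 3) — LHS = √(10) ≈ 3.162, RHS = 4.

Answer: A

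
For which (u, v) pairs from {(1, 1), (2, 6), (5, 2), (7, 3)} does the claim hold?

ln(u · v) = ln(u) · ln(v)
(1, 1)

Testing each pair:
(1, 1): LHS = 0, RHS = 0 → holds
(2, 6): LHS = ln(12) ≈ 2.485, RHS = ln(2)·ln(6) ≈ 1.242 → fails
(5, 2): LHS = ln(10) ≈ 2.303, RHS = ln(2)·ln(5) ≈ 1.116 → fails
(7, 3): LHS = ln(21) ≈ 3.045, RHS = ln(3)·ln(7) ≈ 2.138 → fails

1 of 4 pairs satisfies the claim.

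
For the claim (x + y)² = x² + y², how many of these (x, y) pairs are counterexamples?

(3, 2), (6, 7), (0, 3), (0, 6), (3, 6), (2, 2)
4

Testing each pair:
(3, 2): LHS = 25, RHS = 13 → counterexample
(6, 7): LHS = 169, RHS = 85 → counterexample
(0, 3): LHS = 9, RHS = 9 → satisfies claim
(0, 6): LHS = 36, RHS = 36 → satisfies claim
(3, 6): LHS = 81, RHS = 45 → counterexample
(2, 2): LHS = 16, RHS = 8 → counterexample

That makes 4 counterexamples.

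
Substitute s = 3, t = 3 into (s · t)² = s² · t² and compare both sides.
LHS = (3 · 3)² = 81
RHS = 3² · 3² = 81

LHS = RHS: the two sides agree.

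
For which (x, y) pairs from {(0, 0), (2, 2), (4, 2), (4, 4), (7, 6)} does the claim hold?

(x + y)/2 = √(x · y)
(0, 0), (2, 2), (4, 4)

Testing each pair:
(0, 0): LHS = 0, RHS = 0 → holds
(2, 2): LHS = 2, RHS = 2 → holds
(4, 2): LHS = 3, RHS = 2·√(2) ≈ 2.828 → fails
(4, 4): LHS = 4, RHS = 4 → holds
(7, 6): LHS = 13/2, RHS = √(42) ≈ 6.481 → fails

3 of 5 pairs satisfy the claim.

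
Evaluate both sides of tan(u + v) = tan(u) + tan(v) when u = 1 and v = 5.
LHS = tan(1 + 5) = tan(6) ≈ -0.291
RHS = tan(1) + tan(5) ≈ -1.823

LHS ≠ RHS (they differ by about 1.532), so the equation does not hold here.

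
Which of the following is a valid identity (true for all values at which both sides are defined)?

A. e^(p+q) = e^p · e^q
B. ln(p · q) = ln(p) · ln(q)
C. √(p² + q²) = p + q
A

A: holds — e.g. at (3, 5), both sides equal e^8 ≈ 2981.
B: fails at (3, 3) — LHS = ln(9) ≈ 2.197, RHS = ln(3)² ≈ 1.207.
C: fails at (3, 7) — LHS = √(58) ≈ 7.616, RHS = 10.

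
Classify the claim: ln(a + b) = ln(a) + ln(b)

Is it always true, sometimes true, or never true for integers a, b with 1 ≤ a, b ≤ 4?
Sometimes true

It holds at (a, b) = (2, 2) (both sides equal ln(4) ≈ 1.386), but fails at (a, b) = (3, 4) (LHS = ln(7) ≈ 1.946, RHS = ln(3) + ln(4) ≈ 2.485).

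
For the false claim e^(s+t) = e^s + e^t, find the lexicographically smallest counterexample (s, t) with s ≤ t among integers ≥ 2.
(s, t) = (2, 2)

Substituting (2, 2) into the claim:
LHS = e^(2+2) = e^4 ≈ 54.6
RHS = e^2 + e^2 = 2·e^2 ≈ 14.78

Since LHS ≠ RHS, this pair disproves the claim, and no lexicographically smaller pair (s ≤ t, integers ≥ 2) does.

For instance (2, 8) is also a counterexample (LHS = e^10 ≈ 22026.5, RHS = e^2 + e^8 ≈ 2988), but it's lexicographically larger.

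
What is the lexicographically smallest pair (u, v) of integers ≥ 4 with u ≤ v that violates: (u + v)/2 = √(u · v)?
At (4, 4): both sides equal 4, so it holds there.

Substituting (4, 5) into the claim:
LHS = (4 + 5)/2 = 9/2
RHS = √(4 · 5) = 2·√(5) ≈ 4.472

Since LHS ≠ RHS, this pair disproves the claim, and no lexicographically smaller pair (u ≤ v, integers ≥ 4) does.

For instance (7, 9) is also a counterexample (LHS = 8, RHS = 3·√(7) ≈ 7.937), but it's lexicographically larger.

Answer: (u, v) = (4, 5)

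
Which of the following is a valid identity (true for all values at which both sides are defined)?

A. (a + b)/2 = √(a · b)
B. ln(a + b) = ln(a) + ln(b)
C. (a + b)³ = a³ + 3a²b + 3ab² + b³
A: fails at (3, 7) — LHS = 5, RHS = √(21) ≈ 4.583.
B: fails at (5, 8) — LHS = ln(13) ≈ 2.565, RHS = ln(5) + ln(8) ≈ 3.689.
C: holds — e.g. at (2, 5), both sides equal 343.

Answer: C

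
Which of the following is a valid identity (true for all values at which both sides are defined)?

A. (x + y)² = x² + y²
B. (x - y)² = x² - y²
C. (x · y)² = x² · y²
A: fails at (1, 5) — LHS = 36, RHS = 26.
B: fails at (3, 7) — LHS = 16, RHS = -40.
C: holds — e.g. at (3, 7), both sides equal 441.

Answer: C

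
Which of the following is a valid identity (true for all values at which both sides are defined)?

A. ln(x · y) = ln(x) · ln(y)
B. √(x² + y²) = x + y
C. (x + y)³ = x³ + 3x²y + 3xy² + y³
C

A: fails at (3, 5) — LHS = ln(15) ≈ 2.708, RHS = ln(3)·ln(5) ≈ 1.768.
B: fails at (2, 3) — LHS = √(13) ≈ 3.606, RHS = 5.
C: holds — e.g. at (2, 2), both sides equal 64.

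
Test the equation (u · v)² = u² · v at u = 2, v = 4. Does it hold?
Fails

Substituting u = 2, v = 4:

LHS = (2 · 4)² = 64
RHS = 2² · 4 = 16

LHS ≠ RHS, so the equation does not hold at this point.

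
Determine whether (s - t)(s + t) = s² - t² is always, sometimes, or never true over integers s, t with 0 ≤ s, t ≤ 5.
Always true

The identity holds for every pair in the range. For instance at (s, t) = (4, 2): both sides equal 12.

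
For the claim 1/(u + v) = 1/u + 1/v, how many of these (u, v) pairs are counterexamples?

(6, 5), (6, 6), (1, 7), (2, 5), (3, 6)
Testing each pair:
(6, 5): LHS = 1/11, RHS = 11/30 → counterexample
(6, 6): LHS = 1/12, RHS = 1/3 → counterexample
(1, 7): LHS = 1/8, RHS = 8/7 → counterexample
(2, 5): LHS = 1/7, RHS = 7/10 → counterexample
(3, 6): LHS = 1/9, RHS = 1/2 → counterexample

That makes 5 counterexamples.

Answer: 5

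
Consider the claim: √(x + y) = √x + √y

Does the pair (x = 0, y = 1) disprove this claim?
No

Substituting x = 0, y = 1:
LHS = √(0 + 1) = 1
RHS = √0 + √1 = 1

The sides agree, so this pair does not disprove the claim.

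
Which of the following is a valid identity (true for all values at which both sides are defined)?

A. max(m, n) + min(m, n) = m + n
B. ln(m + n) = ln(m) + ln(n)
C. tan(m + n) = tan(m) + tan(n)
A

A: holds — e.g. at (4, 4), both sides equal 8.
B: fails at (1, 3) — LHS = ln(4) ≈ 1.386, RHS = ln(3) ≈ 1.099.
C: fails at (4, 5) — LHS = tan(9) ≈ -0.4523, RHS = tan(5) + tan(4) ≈ -2.223.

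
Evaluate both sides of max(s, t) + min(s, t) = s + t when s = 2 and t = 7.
LHS = max(2, 7) + min(2, 7) = 9
RHS = 2 + 7 = 9

LHS = RHS: the two sides agree.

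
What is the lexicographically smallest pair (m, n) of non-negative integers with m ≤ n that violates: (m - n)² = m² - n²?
At (0, 0): both sides equal 0, so it holds there.

Substituting (0, 1) into the claim:
LHS = (0 - 1)² = 1
RHS = 0² - 1² = -1

Since LHS ≠ RHS, this pair disproves the claim, and no lexicographically smaller pair (m ≤ n, non-negative integers) does.

For instance (1, 3) is also a counterexample (LHS = 4, RHS = -8), but it's lexicographically larger.

Answer: (m, n) = (0, 1)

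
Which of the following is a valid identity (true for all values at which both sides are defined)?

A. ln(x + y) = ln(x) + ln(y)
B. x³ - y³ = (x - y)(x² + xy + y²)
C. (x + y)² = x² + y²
A: fails at (6, 7) — LHS = ln(13) ≈ 2.565, RHS = ln(6) + ln(7) ≈ 3.738.
B: holds — e.g. at (1, 5), both sides equal -124.
C: fails at (4, 5) — LHS = 81, RHS = 41.

Answer: B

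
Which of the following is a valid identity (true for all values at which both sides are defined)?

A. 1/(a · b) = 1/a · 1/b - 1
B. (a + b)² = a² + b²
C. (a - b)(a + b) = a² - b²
C

A: fails at (1, 3) — LHS = 1/3, RHS = -2/3.
B: fails at (2, 5) — LHS = 49, RHS = 29.
C: holds — e.g. at (2, 7), both sides equal -45.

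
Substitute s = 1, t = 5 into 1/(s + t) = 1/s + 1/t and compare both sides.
LHS = 1/(1 + 5) = 1/6
RHS = 1/1 + 1/5 = 6/5

LHS ≠ RHS, so the equation does not hold here.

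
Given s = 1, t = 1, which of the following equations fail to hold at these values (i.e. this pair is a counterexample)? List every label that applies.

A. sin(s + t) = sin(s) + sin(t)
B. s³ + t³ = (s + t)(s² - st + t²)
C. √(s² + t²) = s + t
A, C

Evaluating each claim at the given values:
A. LHS = sin(2) ≈ 0.9093, RHS = 2·sin(1) ≈ 1.683 → fails here (LHS ≠ RHS)
B. LHS = 2, RHS = 2 → holds here (LHS = RHS)
C. LHS = √(2) ≈ 1.414, RHS = 2 → fails here (LHS ≠ RHS)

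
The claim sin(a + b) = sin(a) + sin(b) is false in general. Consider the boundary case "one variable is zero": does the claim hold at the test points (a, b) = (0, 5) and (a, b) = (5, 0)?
At (0, 5): LHS = sin(5) ≈ -0.9589, RHS = sin(5) ≈ -0.9589 → equal
At (5, 0): LHS = sin(5) ≈ -0.9589, RHS = sin(5) ≈ -0.9589 → equal

So the claim does hold at both of these boundary points, even though it is not an identity.

Answer: Yes, holds at both test points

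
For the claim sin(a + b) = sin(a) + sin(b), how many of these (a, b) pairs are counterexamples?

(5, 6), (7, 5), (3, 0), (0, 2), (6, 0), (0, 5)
Testing each pair:
(5, 6): LHS = sin(11) ≈ -1, RHS = sin(5) + sin(6) ≈ -1.238 → counterexample
(7, 5): LHS = sin(12) ≈ -0.5366, RHS = sin(5) + sin(7) ≈ -0.3019 → counterexample
(3, 0): LHS = sin(3) ≈ 0.1411, RHS = sin(3) ≈ 0.1411 → satisfies claim
(0, 2): LHS = sin(2) ≈ 0.9093, RHS = sin(2) ≈ 0.9093 → satisfies claim
(6, 0): LHS = sin(6) ≈ -0.2794, RHS = sin(6) ≈ -0.2794 → satisfies claim
(0, 5): LHS = sin(5) ≈ -0.9589, RHS = sin(5) ≈ -0.9589 → satisfies claim

That makes 2 counterexamples.

Answer: 2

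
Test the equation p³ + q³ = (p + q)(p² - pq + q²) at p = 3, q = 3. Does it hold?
Holds

Substituting p = 3, q = 3:

LHS = 3³ + 3³ = 54
RHS = (3 + 3)(3² - 3·3 + 3²) = 54

LHS = RHS, so the equation holds at this point.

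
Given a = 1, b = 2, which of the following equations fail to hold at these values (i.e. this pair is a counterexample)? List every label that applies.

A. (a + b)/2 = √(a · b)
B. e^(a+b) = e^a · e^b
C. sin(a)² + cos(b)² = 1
A, C

Evaluating each claim at the given values:
A. LHS = 3/2, RHS = √(2) ≈ 1.414 → fails here (LHS ≠ RHS)
B. LHS = e^3 ≈ 20.09, RHS = e^3 ≈ 20.09 → holds here (LHS = RHS)
C. LHS = cos(2)² + sin(1)² ≈ 0.8813, RHS = 1 → fails here (LHS ≠ RHS)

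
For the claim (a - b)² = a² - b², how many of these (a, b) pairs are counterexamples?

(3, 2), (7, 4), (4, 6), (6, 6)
3

Testing each pair:
(3, 2): LHS = 1, RHS = 5 → counterexample
(7, 4): LHS = 9, RHS = 33 → counterexample
(4, 6): LHS = 4, RHS = -20 → counterexample
(6, 6): LHS = 0, RHS = 0 → satisfies claim

That makes 3 counterexamples.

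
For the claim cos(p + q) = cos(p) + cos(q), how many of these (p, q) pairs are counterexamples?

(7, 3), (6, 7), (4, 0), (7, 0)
4

Testing each pair:
(7, 3): LHS = cos(10) ≈ -0.8391, RHS = cos(3) + cos(7) ≈ -0.2361 → counterexample
(6, 7): LHS = cos(13) ≈ 0.9074, RHS = cos(7) + cos(6) ≈ 1.714 → counterexample
(4, 0): LHS = cos(4) ≈ -0.6536, RHS = cos(4) + 1 ≈ 0.3464 → counterexample
(7, 0): LHS = cos(7) ≈ 0.7539, RHS = cos(7) + 1 ≈ 1.754 → counterexample

That makes 4 counterexamples.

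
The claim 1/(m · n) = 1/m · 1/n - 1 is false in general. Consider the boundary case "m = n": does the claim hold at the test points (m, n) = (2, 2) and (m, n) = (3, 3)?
No, fails at both test points

At (2, 2): LHS = 1/4 ≠ RHS = -3/4
At (3, 3): LHS = 1/9 ≠ RHS = -8/9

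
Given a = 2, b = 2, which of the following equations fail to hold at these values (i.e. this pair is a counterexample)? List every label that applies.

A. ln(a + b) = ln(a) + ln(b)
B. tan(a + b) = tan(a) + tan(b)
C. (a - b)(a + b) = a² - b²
B

Evaluating each claim at the given values:
A. LHS = ln(4) ≈ 1.386, RHS = 2·ln(2) ≈ 1.386 → holds here (LHS = RHS)
B. LHS = tan(4) ≈ 1.158, RHS = 2·tan(2) ≈ -4.37 → fails here (LHS ≠ RHS)
C. LHS = 0, RHS = 0 → holds here (LHS = RHS)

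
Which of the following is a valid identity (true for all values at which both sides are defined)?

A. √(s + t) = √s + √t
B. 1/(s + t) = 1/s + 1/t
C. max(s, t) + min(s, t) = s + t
A: fails at (1, 2) — LHS = √(3) ≈ 1.732, RHS = 1 + √(2) ≈ 2.414.
B: fails at (4, 6) — LHS = 1/10, RHS = 5/12.
C: holds — e.g. at (1, 5), both sides equal 6.

Answer: C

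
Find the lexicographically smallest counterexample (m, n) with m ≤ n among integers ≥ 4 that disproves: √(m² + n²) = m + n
(m, n) = (4, 4)

Substituting (4, 4) into the claim:
LHS = √(4² + 4²) = 4·√(2) ≈ 5.657
RHS = 4 + 4 = 8

Since LHS ≠ RHS, this pair disproves the claim, and no lexicographically smaller pair (m ≤ n, integers ≥ 4) does.

For instance (7, 9) is also a counterexample (LHS = √(130) ≈ 11.4, RHS = 16), but it's lexicographically larger.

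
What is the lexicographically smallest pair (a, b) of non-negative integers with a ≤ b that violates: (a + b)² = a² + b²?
Substituting (1, 1) into the claim:
LHS = (1 + 1)² = 4
RHS = 1² + 1² = 2

Since LHS ≠ RHS, this pair disproves the claim, and no lexicographically smaller pair (a ≤ b, non-negative integers) does.

For instance (6, 7) is also a counterexample (LHS = 169, RHS = 85), but it's lexicographically larger.

Answer: (a, b) = (1, 1)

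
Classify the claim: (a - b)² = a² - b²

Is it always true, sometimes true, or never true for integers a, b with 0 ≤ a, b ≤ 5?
Sometimes true

It holds at (a, b) = (4, 4) (both sides equal 0), but fails at (a, b) = (2, 1) (LHS = 1, RHS = 3).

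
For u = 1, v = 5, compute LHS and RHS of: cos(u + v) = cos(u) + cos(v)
LHS = cos(1 + 5) = cos(6) ≈ 0.9602
RHS = cos(1) + cos(5) ≈ 0.824

LHS ≠ RHS (they differ by about 0.1362), so the equation does not hold here.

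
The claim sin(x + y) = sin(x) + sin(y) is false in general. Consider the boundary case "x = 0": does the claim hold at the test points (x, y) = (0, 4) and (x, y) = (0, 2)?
At (0, 4): LHS = sin(4) ≈ -0.7568, RHS = sin(4) ≈ -0.7568 → equal
At (0, 2): LHS = sin(2) ≈ 0.9093, RHS = sin(2) ≈ 0.9093 → equal

So the claim does hold at both of these boundary points, even though it is not an identity.

Answer: Yes, holds at both test points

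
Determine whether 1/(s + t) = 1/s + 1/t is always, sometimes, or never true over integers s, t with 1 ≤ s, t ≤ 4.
The claim fails for every pair in the range. For instance at (s, t) = (3, 3): LHS = 1/6, RHS = 2/3.

Answer: Never true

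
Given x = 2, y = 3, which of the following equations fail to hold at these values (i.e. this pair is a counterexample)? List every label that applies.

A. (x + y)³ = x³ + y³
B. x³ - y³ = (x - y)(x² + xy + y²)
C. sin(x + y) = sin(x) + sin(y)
Evaluating each claim at the given values:
A. LHS = 125, RHS = 35 → fails here (LHS ≠ RHS)
B. LHS = -19, RHS = -19 → holds here (LHS = RHS)
C. LHS = sin(5) ≈ -0.9589, RHS = sin(3) + sin(2) ≈ 1.05 → fails here (LHS ≠ RHS)

Answer: A, C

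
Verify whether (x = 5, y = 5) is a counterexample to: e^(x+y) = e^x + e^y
Yes

Substituting x = 5, y = 5:
LHS = e^(5+5) = e^10 ≈ 22026.5
RHS = e^5 + e^5 = 2·e^5 ≈ 296.8

Since LHS ≠ RHS, this pair disproves the claim.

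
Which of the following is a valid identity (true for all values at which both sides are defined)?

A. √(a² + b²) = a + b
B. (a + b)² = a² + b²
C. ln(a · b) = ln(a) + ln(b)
C

A: fails at (4, 6) — LHS = 2·√(13) ≈ 7.211, RHS = 10.
B: fails at (5, 8) — LHS = 169, RHS = 89.
C: holds — e.g. at (3, 7), both sides equal ln(21) ≈ 3.045.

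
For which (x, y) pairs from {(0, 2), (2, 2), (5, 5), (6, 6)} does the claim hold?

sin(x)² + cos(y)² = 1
(2, 2), (5, 5), (6, 6)

Testing each pair:
(0, 2): LHS = cos(2)² ≈ 0.1732, RHS = 1 → fails
(2, 2): LHS = cos(2)² + sin(2)² = 1, RHS = 1 → holds
(5, 5): LHS = cos(5)² + sin(5)² = 1, RHS = 1 → holds
(6, 6): LHS = sin(6)² + cos(6)² = 1, RHS = 1 → holds

3 of 4 pairs satisfy the claim.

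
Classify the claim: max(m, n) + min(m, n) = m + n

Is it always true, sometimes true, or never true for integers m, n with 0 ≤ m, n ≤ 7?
The identity holds for every pair in the range. For instance at (m, n) = (2, 6): both sides equal 8.

Answer: Always true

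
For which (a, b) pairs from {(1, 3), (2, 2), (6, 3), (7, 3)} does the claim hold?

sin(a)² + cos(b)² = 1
Testing each pair:
(1, 3): LHS = sin(1)² + cos(3)² ≈ 1.688, RHS = 1 → fails
(2, 2): LHS = cos(2)² + sin(2)² = 1, RHS = 1 → holds
(6, 3): LHS = sin(6)² + cos(3)² ≈ 1.058, RHS = 1 → fails
(7, 3): LHS = sin(7)² + cos(3)² ≈ 1.412, RHS = 1 → fails

1 of 4 pairs satisfies the claim.

Answer: (2, 2)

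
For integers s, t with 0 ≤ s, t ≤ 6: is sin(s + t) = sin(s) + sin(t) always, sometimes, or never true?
It holds at (s, t) = (0, 4) (both sides equal sin(4) ≈ -0.7568), but fails at (s, t) = (3, 1) (LHS = sin(4) ≈ -0.7568, RHS = sin(3) + sin(1) ≈ 0.9826).

Answer: Sometimes true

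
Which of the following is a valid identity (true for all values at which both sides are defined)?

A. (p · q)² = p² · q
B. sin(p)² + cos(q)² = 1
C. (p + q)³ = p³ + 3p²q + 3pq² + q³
A: fails at (1, 4) — LHS = 16, RHS = 4.
B: fails at (1, 4) — LHS = cos(4)² + sin(1)² ≈ 1.135, RHS = 1.
C: holds — e.g. at (3, 5), both sides equal 512.

Answer: C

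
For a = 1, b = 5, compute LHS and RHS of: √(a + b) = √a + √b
LHS = √(1 + 5) = √(6) ≈ 2.449
RHS = √1 + √5 = 1 + √(5) ≈ 3.236

LHS ≠ RHS (they differ by about 0.7866), so the equation does not hold here.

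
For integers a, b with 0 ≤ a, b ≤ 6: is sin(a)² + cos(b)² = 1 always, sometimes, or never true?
It holds at (a, b) = (2, 2) (both sides equal 1), but fails at (a, b) = (3, 2) (LHS = sin(3)² + cos(2)² ≈ 0.1931, RHS = 1).

Answer: Sometimes true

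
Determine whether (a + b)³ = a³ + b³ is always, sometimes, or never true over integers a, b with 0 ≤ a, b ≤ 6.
Sometimes true

It holds at (a, b) = (4, 0) (both sides equal 64), but fails at (a, b) = (1, 2) (LHS = 27, RHS = 9).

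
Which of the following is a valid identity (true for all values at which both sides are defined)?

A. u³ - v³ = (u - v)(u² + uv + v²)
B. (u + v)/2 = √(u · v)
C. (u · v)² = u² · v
A: holds — e.g. at (2, 4), both sides equal -56.
B: fails at (4, 6) — LHS = 5, RHS = 2·√(6) ≈ 4.899.
C: fails at (2, 3) — LHS = 36, RHS = 12.

Answer: A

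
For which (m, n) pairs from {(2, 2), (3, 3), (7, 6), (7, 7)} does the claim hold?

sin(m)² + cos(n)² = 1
Testing each pair:
(2, 2): LHS = cos(2)² + sin(2)² = 1, RHS = 1 → holds
(3, 3): LHS = sin(3)² + cos(3)² = 1, RHS = 1 → holds
(7, 6): LHS = sin(7)² + cos(6)² ≈ 1.354, RHS = 1 → fails
(7, 7): LHS = sin(7)² + cos(7)² = 1, RHS = 1 → holds

3 of 4 pairs satisfy the claim.

Answer: (2, 2), (3, 3), (7, 7)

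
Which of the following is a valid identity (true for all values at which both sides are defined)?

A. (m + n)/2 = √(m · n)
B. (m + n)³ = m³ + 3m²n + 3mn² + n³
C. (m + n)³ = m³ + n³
B

A: fails at (2, 5) — LHS = 7/2, RHS = √(10) ≈ 3.162.
B: holds — e.g. at (2, 2), both sides equal 64.
C: fails at (4, 5) — LHS = 729, RHS = 189.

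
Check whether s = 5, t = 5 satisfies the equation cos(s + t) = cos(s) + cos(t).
Fails

Substituting s = 5, t = 5:

LHS = cos(5 + 5) = cos(10) ≈ -0.8391
RHS = cos(5) + cos(5) = 2·cos(5) ≈ 0.5673

LHS ≠ RHS, so the equation does not hold at this point.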